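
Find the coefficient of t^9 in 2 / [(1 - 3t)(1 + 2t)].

23210

Partial fractions give a closed form: a_n = (6/5)·3^n + (4/5)·(-2)^n.
At n = 9: a_9 = 23210.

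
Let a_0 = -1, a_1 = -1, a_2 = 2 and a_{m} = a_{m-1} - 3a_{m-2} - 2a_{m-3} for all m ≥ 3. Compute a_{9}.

The ordinary generating function has denominator 1 - y + 3y^2 + 2y^3.
Iterating the recurrence: a_0,…,a_{9} = -1, -1, 2, 7, 3, -22, -45, 15, 194, 239.

239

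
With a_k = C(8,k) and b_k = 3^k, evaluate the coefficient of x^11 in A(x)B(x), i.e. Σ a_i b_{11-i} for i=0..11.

The convolution is the x^11 coefficient of A(x)B(x).
Σ = 1·177147 + 8·59049 + 28·19683 + 56·6561 + 70·2187 + 56·729 + 28·243 + 8·81 + 1·27 + 0·9 + 0·3 + 0·1 = 1769472.

1769472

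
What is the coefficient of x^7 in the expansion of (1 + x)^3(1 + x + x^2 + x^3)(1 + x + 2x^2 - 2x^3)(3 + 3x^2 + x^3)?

(1 + x)^3 has coefficients 1,3,3,1 for degrees 0…3.
(1 + x + x^2 + x^3) has coefficients 1,1,1,1,0,0,0,0 for degrees 0…7.
Multiplying by (1 + x + 2x^2 - 2x^3) gives running coefficients 1,2,4,2,1,0,-2,0 for degrees 0…7.
Finally multiplying by (3 + 3x^2 + x^3), the product of all factors after the first has coefficients 3,6,15,13,17,10,-1,1 for degrees 0…7.
[x^7] = 1·1 + 3·(-1) + 3·10 + 1·17 = 45.

45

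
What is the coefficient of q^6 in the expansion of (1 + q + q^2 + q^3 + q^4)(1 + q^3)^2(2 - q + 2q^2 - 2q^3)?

(1 + q + q^2 + q^3 + q^4) has coefficients 1,1,1,1,1 for degrees 0…4.
(1 + q^3)^2 has coefficients 1,0,0,2,0,0,1 for degrees 0…6.
Finally multiplying by (2 - q + 2q^2 - 2q^3), the product of all factors after the first has coefficients 2,-1,2,2,-2,4,-2 for degrees 0…6.
[q^6] = 1·(-2) + 1·4 + 1·(-2) + 1·2 + 1·2 = 4.

4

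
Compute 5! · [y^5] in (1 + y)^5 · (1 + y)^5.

The EGF product rule gives c_5 = Σ_{k_1+k_2=5} C(5; k_1,k_2) · ∏ g_i(k_i), where (1+y)^5 gives the falling factorial (5)_k; (1+y)^5 gives the falling factorial (5)_k.
g_1(k) for k = 0…5: 1, 5, 20, 60, 120, 120.
g_2(k) for k = 0…5: 1, 5, 20, 60, 120, 120.
c_5 = Σ_k C(5,k)·g_1(k)·g_2(5−k) = 1·1·120 + 5·5·120 + 10·20·60 + 10·60·20 + 5·120·5 + 1·120·1 = 120 + 3000 + 12000 + 12000 + 3000 + 120 = 30240.

30240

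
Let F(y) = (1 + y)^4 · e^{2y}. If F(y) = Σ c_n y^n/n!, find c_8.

95744

The EGF product rule gives c_8 = Σ_{k_1+k_2=8} C(8; k_1,k_2) · ∏ g_i(k_i), where (1+y)^4 gives the falling factorial (4)_k; e^{2y} gives (2)^k.
g_1(k) for k = 0…8: 1, 4, 12, 24, 24, 0, 0, 0, 0.
g_2(k) for k = 0…8: 1, 2, 4, 8, 16, 32, 64, 128, 256.
c_8 = Σ_k C(8,k)·g_1(k)·g_2(8−k) = 1·1·256 + 8·4·128 + 28·12·64 + 56·24·32 + 70·24·16 = 256 + 4096 + 21504 + 43008 + 26880 = 95744.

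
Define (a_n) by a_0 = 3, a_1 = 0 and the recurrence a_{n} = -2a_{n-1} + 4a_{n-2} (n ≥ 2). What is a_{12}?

1093632

The ordinary generating function has denominator 1 + 2t - 4t^2.
Iterating the recurrence: a_0,…,a_{12} = 3, 0, 12, -24, 96, -288, 960, -3072, 9984, -32256, 104448, -337920, 1093632.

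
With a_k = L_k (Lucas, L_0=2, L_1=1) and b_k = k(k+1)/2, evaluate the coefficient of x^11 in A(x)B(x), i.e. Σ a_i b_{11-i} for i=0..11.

This is [x^11] in the product of the two ordinary generating functions.
Σ = 2·66 + 1·55 + 3·45 + 4·36 + 7·28 + 11·21 + 18·15 + 29·10 + 47·6 + 76·3 + 123·1 + 199·0 = 2086.

2086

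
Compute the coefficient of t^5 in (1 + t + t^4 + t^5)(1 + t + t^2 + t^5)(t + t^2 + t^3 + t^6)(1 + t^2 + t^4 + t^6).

(1 + t + t^4 + t^5) has coefficients 1,1,0,0,1,1 for degrees 0…5.
(1 + t + t^2 + t^5) has coefficients 1,1,1,0,0,1 for degrees 0…5.
Multiplying by (t + t^2 + t^3 + t^6) gives running coefficients 0,1,2,3,2,1 for degrees 0…5.
Finally multiplying by (1 + t^2 + t^4 + t^6), the product of all factors after the first has coefficients 0,1,2,4,4,5 for degrees 0…5.
[t^5] = 1·5 + 1·4 + 1·1 + 1·0 = 10.

10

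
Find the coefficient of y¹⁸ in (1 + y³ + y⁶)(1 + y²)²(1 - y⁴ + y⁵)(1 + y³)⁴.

-7

(1 + y³ + y⁶) has coefficients 1,0,0,1,0,0,1 for degrees 0…6.
(1 + y²)² has coefficients 1,0,2,0,1,0,0,0,0,0,0,0,0,0,0,0,0,0,0 for degrees 0…18.
Multiplying by (1 - y⁴ + y⁵) gives running coefficients 1,0,2,0,0,1,-2,2,-1,1,0,0,0,0,0,0,0,0,0 for degrees 0…18.
Finally multiplying by (1 + y³)⁴, the product of all factors after the first has coefficients 1,0,2,4,0,9,4,2,15,-3,8,10,-7,12,0,-2,8,-3,2 for degrees 0…18.
[y¹⁸] = 1·2 + 1·(-2) + 1·(-7) = -7.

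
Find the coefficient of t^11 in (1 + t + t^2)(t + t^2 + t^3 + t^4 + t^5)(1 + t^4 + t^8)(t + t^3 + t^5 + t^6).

15

(1 + t + t^2) has coefficients 1,1,1 for degrees 0…2.
(t + t^2 + t^3 + t^4 + t^5) has coefficients 0,1,1,1,1,1,0,0,0,0,0,0 for degrees 0…11.
Multiplying by (1 + t^4 + t^8) gives running coefficients 0,1,1,1,1,2,1,1,1,2,1,1 for degrees 0…11.
Finally multiplying by (t + t^3 + t^5 + t^6), the product of all factors after the first has coefficients 0,0,1,1,2,2,4,4,5,4,6,5 for degrees 0…11.
[t^11] = 1·5 + 1·6 + 1·4 = 15.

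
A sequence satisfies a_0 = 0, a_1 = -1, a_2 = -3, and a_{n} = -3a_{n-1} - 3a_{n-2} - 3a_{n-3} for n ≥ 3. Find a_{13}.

31509

The ordinary generating function has denominator 1 + 3y + 3y^2 + 3y^3.
Iterating the recurrence: a_0,…,a_{13} = 0, -1, -3, 12, -24, 45, -99, 234, -540, 1215, -2727, 6156, -13932, 31509.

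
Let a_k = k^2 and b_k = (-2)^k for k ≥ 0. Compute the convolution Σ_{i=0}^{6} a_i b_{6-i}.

Write out a_i and b_{6-i} for i = 0,…,6 and sum the products.
Σ = 0·64 + 1·(-32) + 4·16 + 9·(-8) + 16·4 + 25·(-2) + 36·1 = 10.

10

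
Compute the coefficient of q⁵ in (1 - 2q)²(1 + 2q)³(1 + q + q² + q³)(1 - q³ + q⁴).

(1 - 2q)² has coefficients 1,-4,4 for degrees 0…2.
(1 + 2q)³ has coefficients 1,6,12,8,0,0 for degrees 0…5.
Multiplying by (1 + q + q² + q³) gives running coefficients 1,7,19,27,26,20 for degrees 0…5.
Finally multiplying by (1 - q³ + q⁴), the product of all factors after the first has coefficients 1,7,19,26,20,8 for degrees 0…5.
[q⁵] = 1·8 − 4·20 + 4·26 = 32.

32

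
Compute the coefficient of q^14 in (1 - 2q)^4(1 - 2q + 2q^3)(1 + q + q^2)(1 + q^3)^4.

-153

(1 - 2q)^4 has coefficients 1,-8,24,-32,16 for degrees 0…4.
(1 - 2q + 2q^3) has coefficients 1,-2,0,2,0,0,0,0,0,0,0,0,0,0,0 for degrees 0…14.
Multiplying by (1 + q + q^2) gives running coefficients 1,-1,-1,0,2,2,0,0,0,0,0,0,0,0,0 for degrees 0…14.
Finally multiplying by (1 + q^3)^4, the product of all factors after the first has coefficients 1,-1,-1,4,-2,-2,6,2,2,4,8,8,1,7,7 for degrees 0…14.
[q^14] = 1·7 − 8·7 + 24·1 − 32·8 + 16·8 = -153.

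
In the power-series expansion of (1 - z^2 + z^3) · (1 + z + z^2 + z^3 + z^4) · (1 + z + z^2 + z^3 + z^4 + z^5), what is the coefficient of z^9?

2

(1 - z^2 + z^3) has coefficients 1,0,-1,1 for degrees 0…3.
(1 + z + z^2 + z^3 + z^4) has coefficients 1,1,1,1,1,0,0,0,0,0 for degrees 0…9.
Finally multiplying by (1 + z + z^2 + z^3 + z^4 + z^5), the product of all factors after the first has coefficients 1,2,3,4,5,5,4,3,2,1 for degrees 0…9.
[z^9] = 1·1 − 1·3 + 1·4 = 2.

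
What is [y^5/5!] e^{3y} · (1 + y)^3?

3618

The EGF product rule gives c_5 = Σ_{k_1+k_2=5} C(5; k_1,k_2) · ∏ g_i(k_i), where e^{3y} gives (3)^k; (1+y)^3 gives the falling factorial (3)_k.
g_1(k) for k = 0…5: 1, 3, 9, 27, 81, 243.
g_2(k) for k = 0…5: 1, 3, 6, 6, 0, 0.
c_5 = Σ_k C(5,k)·g_1(k)·g_2(5−k) = 10·9·6 + 10·27·6 + 5·81·3 + 1·243·1 = 540 + 1620 + 1215 + 243 = 3618.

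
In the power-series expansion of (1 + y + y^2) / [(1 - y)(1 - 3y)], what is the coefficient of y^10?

127938

The denominator gives the recurrence a_n = 4a_(n−1) − 3a_(n−2) for n ≥ 3; the numerator fixes a_0 = 1, a_1 = 5, a_2 = 18.
Iterating: 1, 5, 18, 57, 174, 525, 1578, 4737, 14214, 42645, 127938, so a_10 = 127938.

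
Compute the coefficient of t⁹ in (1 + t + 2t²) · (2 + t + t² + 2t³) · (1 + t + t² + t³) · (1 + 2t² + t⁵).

(1 + t + 2t²) has coefficients 1,1,2 for degrees 0…2.
(2 + t + t² + 2t³) has coefficients 2,1,1,2,0,0,0,0,0,0 for degrees 0…9.
Multiplying by (1 + t + t² + t³) gives running coefficients 2,3,4,6,4,3,2,0,0,0 for degrees 0…9.
Finally multiplying by (1 + 2t² + t⁵), the product of all factors after the first has coefficients 2,3,8,12,12,17,13,10,10,4 for degrees 0…9.
[t⁹] = 1·4 + 1·10 + 2·10 = 34.

34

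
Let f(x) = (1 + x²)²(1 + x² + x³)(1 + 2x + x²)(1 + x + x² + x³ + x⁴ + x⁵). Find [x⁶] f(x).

38

(1 + x²)² has coefficients 1,0,2,0,1 for degrees 0…4.
(1 + x² + x³) has coefficients 1,0,1,1,0,0,0 for degrees 0…6.
Multiplying by (1 + 2x + x²) gives running coefficients 1,2,2,3,3,1,0 for degrees 0…6.
Finally multiplying by (1 + x + x² + x³ + x⁴ + x⁵), the product of all factors after the first has coefficients 1,3,5,8,11,12,11 for degrees 0…6.
[x⁶] = 1·11 + 2·11 + 1·5 = 38.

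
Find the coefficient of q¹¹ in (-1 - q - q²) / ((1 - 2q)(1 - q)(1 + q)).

-4777

The denominator gives the recurrence a_n = 2a_(n−1) + a_(n−2) − 2a_(n−3) for n ≥ 3; the numerator fixes a_0 = -1, a_1 = -3, a_2 = -8.
Iterating: -1, -3, -8, -17, -36, -73, -148, -297, -596, -1193, -2388, -4777, so a_11 = -4777.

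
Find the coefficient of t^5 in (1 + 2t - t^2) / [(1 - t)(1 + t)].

2

The denominator gives the recurrence a_n = a_(n−2) for n ≥ 3; the numerator fixes a_0 = 1, a_1 = 2, a_2 = 0.
Iterating: 1, 2, 0, 2, 0, 2, so a_5 = 2.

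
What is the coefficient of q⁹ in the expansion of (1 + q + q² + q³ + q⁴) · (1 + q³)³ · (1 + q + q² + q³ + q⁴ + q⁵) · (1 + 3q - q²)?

(1 + q + q² + q³ + q⁴) has coefficients 1,1,1,1,1 for degrees 0…4.
(1 + q³)³ has coefficients 1,0,0,3,0,0,3,0,0,1 for degrees 0…9.
Multiplying by (1 + q + q² + q³ + q⁴ + q⁵) gives running coefficients 1,1,1,4,4,4,6,6,6,4 for degrees 0…9.
Finally multiplying by (1 + 3q - q²), the product of all factors after the first has coefficients 1,4,3,6,15,12,14,20,18,16 for degrees 0…9.
[q⁹] = 1·16 + 1·18 + 1·20 + 1·14 + 1·12 = 80.

80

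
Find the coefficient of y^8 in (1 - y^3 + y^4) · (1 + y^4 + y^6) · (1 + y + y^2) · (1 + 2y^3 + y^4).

(1 - y^3 + y^4) has coefficients 1,0,0,-1,1 for degrees 0…4.
(1 + y^4 + y^6) has coefficients 1,0,0,0,1,0,1,0,0 for degrees 0…8.
Multiplying by (1 + y + y^2) gives running coefficients 1,1,1,0,1,1,2,1,1 for degrees 0…8.
Finally multiplying by (1 + 2y^3 + y^4), the product of all factors after the first has coefficients 1,1,1,2,4,4,3,3,4 for degrees 0…8.
[y^8] = 1·4 − 1·4 + 1·4 = 4.

4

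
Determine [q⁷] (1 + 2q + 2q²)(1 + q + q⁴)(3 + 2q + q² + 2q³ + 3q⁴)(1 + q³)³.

107

(1 + 2q + 2q²) has coefficients 1,2,2 for degrees 0…2.
(1 + q + q⁴) has coefficients 1,1,0,0,1,0,0,0 for degrees 0…7.
Multiplying by (3 + 2q + q² + 2q³ + 3q⁴) gives running coefficients 3,5,3,3,8,5,1,2 for degrees 0…7.
Finally multiplying by (1 + q³)³, the product of all factors after the first has coefficients 3,5,3,12,23,14,19,41 for degrees 0…7.
[q⁷] = 1·41 + 2·19 + 2·14 = 107.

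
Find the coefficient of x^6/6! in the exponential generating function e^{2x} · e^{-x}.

The EGF product rule gives c_6 = Σ_{k_1+k_2=6} C(6; k_1,k_2) · ∏ g_i(k_i), where e^{2x} gives (2)^k; e^{-x} gives (-1)^k.
g_1(k) for k = 0…6: 1, 2, 4, 8, 16, 32, 64.
g_2(k) for k = 0…6: 1, -1, 1, -1, 1, -1, 1.
c_6 = Σ_k C(6,k)·g_1(k)·g_2(6−k) = 1·1·1 + 6·2·(-1) + 15·4·1 + 20·8·(-1) + 15·16·1 + 6·32·(-1) + 1·64·1 = 1 − 12 + 60 − 160 + 240 − 192 + 64 = 1.

1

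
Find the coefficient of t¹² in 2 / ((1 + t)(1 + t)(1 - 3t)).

597878

The denominator gives the recurrence a_n = a_(n−1) + 5a_(n−2) + 3a_(n−3) for n ≥ 3; the numerator fixes a_0 = 2, a_1 = 2, a_2 = 12.
Iterating: 2, 2, 12, 28, 94, 270, 824, 2456, 7386, 22138, 66436, 199284, 597878, so a_12 = 597878.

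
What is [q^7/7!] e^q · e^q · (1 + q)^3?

The EGF product rule gives c_7 = Σ_{k_1+k_2+k_3=7} C(7; k_1,k_2,k_3) · ∏ g_i(k_i), where e^q gives (1)^k; e^q gives (1)^k; (1+q)^3 gives the falling factorial (3)_k.
g_1(k) for k = 0…7: 1, 1, 1, 1, 1, 1, 1, 1.
g_2(k) for k = 0…7: 1, 1, 1, 1, 1, 1, 1, 1.
g_3(k) for k = 0…7: 1, 3, 6, 6, 0, 0, 0, 0.
First combine the last two factors: h(k) = Σ_j C(k,j)·g_2(j)·g_3(k−j) for k = 0…7: 1, 4, 13, 34, 73, 136, 229, 358.
c_7 = Σ_k C(7,k)·g_1(k)·h(7−k) = 1·1·358 + 7·1·229 + 21·1·136 + 35·1·73 + 35·1·34 + 21·1·13 + 7·1·4 + 1·1·1 = 358 + 1603 + 2856 + 2555 + 1190 + 273 + 28 + 1 = 8864.

8864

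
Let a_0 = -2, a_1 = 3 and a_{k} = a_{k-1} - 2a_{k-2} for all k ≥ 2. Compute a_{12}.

The ordinary generating function has denominator 1 - q + 2q^2.
Iterating the recurrence: a_0,…,a_{12} = -2, 3, 7, 1, -13, -15, 11, 41, 19, -63, -101, 25, 227.

227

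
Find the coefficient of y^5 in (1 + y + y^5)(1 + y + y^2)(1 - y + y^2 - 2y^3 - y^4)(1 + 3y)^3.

-40

(1 + y + y^5) has coefficients 1,1,0,0,0,1 for degrees 0…5.
(1 + y + y^2) has coefficients 1,1,1,0,0,0 for degrees 0…5.
Multiplying by (1 - y + y^2 - 2y^3 - y^4) gives running coefficients 1,0,1,-2,-2,-3 for degrees 0…5.
Finally multiplying by (1 + 3y)^3, the product of all factors after the first has coefficients 1,9,28,34,7,-48 for degrees 0…5.
[y^5] = 1·(-48) + 1·7 + 1·1 = -40.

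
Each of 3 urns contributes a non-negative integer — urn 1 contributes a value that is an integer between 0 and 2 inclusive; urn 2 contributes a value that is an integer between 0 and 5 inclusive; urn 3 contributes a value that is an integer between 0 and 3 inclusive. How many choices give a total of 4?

The generating function for the choices is (1 + q + q²)·(1 + q + q² + q³ + q⁴ + q⁵)·(1 + q + q² + q³); the count is [q⁴].
(1 + q + q²) has coefficients 1,1,1 for degrees 0…2.
(1 + q + q² + q³ + q⁴ + q⁵) has coefficients 1,1,1,1,1 for degrees 0…4.
Finally multiplying by (1 + q + q² + q³), the product of all factors after the first has coefficients 1,2,3,4,4 for degrees 0…4.
[q⁴] = 1·4 + 1·4 + 1·3 = 11.

11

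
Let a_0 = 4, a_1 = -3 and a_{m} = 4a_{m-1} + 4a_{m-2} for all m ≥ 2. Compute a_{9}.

79104

The ordinary generating function has denominator 1 - 4t - 4t^2.
Iterating the recurrence: a_0,…,a_{9} = 4, -3, 4, 4, 32, 144, 704, 3392, 16384, 79104.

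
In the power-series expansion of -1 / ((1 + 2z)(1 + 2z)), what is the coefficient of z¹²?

The denominator gives the recurrence a_n = −4a_(n−1) − 4a_(n−2) for n ≥ 2; the numerator fixes a_0 = -1, a_1 = 4.
Iterating: -1, 4, -12, 32, -80, 192, -448, 1024, -2304, 5120, -11264, 24576, -53248, so a_12 = -53248.

-53248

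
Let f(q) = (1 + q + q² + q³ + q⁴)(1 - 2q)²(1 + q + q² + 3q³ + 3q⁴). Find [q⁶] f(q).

(1 + q + q² + q³ + q⁴) has coefficients 1,1,1,1,1 for degrees 0…4.
(1 - 2q)² has coefficients 1,-4,4,0,0,0,0 for degrees 0…6.
Finally multiplying by (1 + q + q² + 3q³ + 3q⁴), the product of all factors after the first has coefficients 1,-3,1,3,-5,0,12 for degrees 0…6.
[q⁶] = 1·12 + 1·0 + 1·(-5) + 1·3 + 1·1 = 11.

11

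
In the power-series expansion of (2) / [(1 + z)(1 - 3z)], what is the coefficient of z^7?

3280

The denominator gives the recurrence a_n = 2a_(n−1) + 3a_(n−2) for n ≥ 3; the numerator fixes a_0 = 2, a_1 = 4, a_2 = 14.
Iterating: 2, 4, 14, 40, 122, 364, 1094, 3280, so a_7 = 3280.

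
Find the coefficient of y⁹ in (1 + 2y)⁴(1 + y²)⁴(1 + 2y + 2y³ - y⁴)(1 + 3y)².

13400

(1 + 2y)⁴ has coefficients 1,8,24,32,16 for degrees 0…4.
(1 + y²)⁴ has coefficients 1,0,4,0,6,0,4,0,1,0 for degrees 0…9.
Multiplying by (1 + 2y + 2y³ - y⁴) gives running coefficients 1,2,4,10,5,20,0,20,-5,10 for degrees 0…9.
Finally multiplying by (1 + 3y)², the product of all factors after the first has coefficients 1,8,25,52,101,140,165,200,115,160 for degrees 0…9.
[y⁹] = 1·160 + 8·115 + 24·200 + 32·165 + 16·140 = 13400.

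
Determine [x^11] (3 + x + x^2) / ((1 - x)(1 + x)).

The denominator gives the recurrence a_n = a_(n−2) for n ≥ 3; the numerator fixes a_0 = 3, a_1 = 1, a_2 = 4.
Iterating: 3, 1, 4, 1, 4, 1, 4, 1, 4, 1, 4, 1, so a_11 = 1.

1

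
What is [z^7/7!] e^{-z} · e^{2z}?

1

The EGF product rule gives c_7 = Σ_{k_1+k_2=7} C(7; k_1,k_2) · ∏ g_i(k_i), where e^{-z} gives (-1)^k; e^{2z} gives (2)^k.
g_1(k) for k = 0…7: 1, -1, 1, -1, 1, -1, 1, -1.
g_2(k) for k = 0…7: 1, 2, 4, 8, 16, 32, 64, 128.
c_7 = Σ_k C(7,k)·g_1(k)·g_2(7−k) = 1·1·128 + 7·(-1)·64 + 21·1·32 + 35·(-1)·16 + 35·1·8 + 21·(-1)·4 + 7·1·2 + 1·(-1)·1 = 128 − 448 + 672 − 560 + 280 − 84 + 14 − 1 = 1.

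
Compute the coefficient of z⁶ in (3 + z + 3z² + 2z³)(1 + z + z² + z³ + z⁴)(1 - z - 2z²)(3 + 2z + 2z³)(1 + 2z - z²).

-253

(3 + z + 3z² + 2z³) has coefficients 3,1,3,2 for degrees 0…3.
(1 + z + z² + z³ + z⁴) has coefficients 1,1,1,1,1,0,0 for degrees 0…6.
Multiplying by (1 - z - 2z²) gives running coefficients 1,0,-2,-2,-2,-3,-2 for degrees 0…6.
Multiplying by (3 + 2z + 2z³) gives running coefficients 3,2,-6,-8,-10,-17,-16 for degrees 0…6.
Finally multiplying by (1 + 2z - z²), the product of all factors after the first has coefficients 3,8,-5,-22,-20,-29,-40 for degrees 0…6.
[z⁶] = 3·(-40) + 1·(-29) + 3·(-20) + 2·(-22) = -253.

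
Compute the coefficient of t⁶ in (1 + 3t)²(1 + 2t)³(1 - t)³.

(1 + 3t)² has coefficients 1,6,9 for degrees 0…2.
(1 + 2t)³ has coefficients 1,6,12,8,0,0,0 for degrees 0…6.
Finally multiplying by (1 - t)³, the product of all factors after the first has coefficients 1,3,-3,-11,6,12,-8 for degrees 0…6.
[t⁶] = 1·(-8) + 6·12 + 9·6 = 118.

118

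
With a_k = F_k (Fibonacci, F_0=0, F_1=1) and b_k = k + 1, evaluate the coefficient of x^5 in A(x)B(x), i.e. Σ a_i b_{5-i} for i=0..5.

26

This is [x^5] in the product of the two ordinary generating functions.
Σ = 0·6 + 1·5 + 1·4 + 2·3 + 3·2 + 5·1 = 26.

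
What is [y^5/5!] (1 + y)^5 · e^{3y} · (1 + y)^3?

80763

The EGF product rule gives c_5 = Σ_{k_1+k_2+k_3=5} C(5; k_1,k_2,k_3) · ∏ g_i(k_i), where (1+y)^5 gives the falling factorial (5)_k; e^{3y} gives (3)^k; (1+y)^3 gives the falling factorial (3)_k.
g_1(k) for k = 0…5: 1, 5, 20, 60, 120, 120.
g_2(k) for k = 0…5: 1, 3, 9, 27, 81, 243.
g_3(k) for k = 0…5: 1, 3, 6, 6, 0, 0.
First combine the last two factors: h(k) = Σ_j C(k,j)·g_2(j)·g_3(k−j) for k = 0…5: 1, 6, 33, 168, 801, 3618.
c_5 = Σ_k C(5,k)·g_1(k)·h(5−k) = 1·1·3618 + 5·5·801 + 10·20·168 + 10·60·33 + 5·120·6 + 1·120·1 = 3618 + 20025 + 33600 + 19800 + 3600 + 120 = 80763.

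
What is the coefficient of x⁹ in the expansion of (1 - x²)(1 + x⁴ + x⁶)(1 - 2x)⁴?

(1 - x²) has coefficients 1,0,-1 for degrees 0…2.
(1 + x⁴ + x⁶) has coefficients 1,0,0,0,1,0,1,0,0,0 for degrees 0…9.
Finally multiplying by (1 - 2x)⁴, the product of all factors after the first has coefficients 1,-8,24,-32,17,-8,25,-40,40,-32 for degrees 0…9.
[x⁹] = 1·(-32) − 1·(-40) = 8.

8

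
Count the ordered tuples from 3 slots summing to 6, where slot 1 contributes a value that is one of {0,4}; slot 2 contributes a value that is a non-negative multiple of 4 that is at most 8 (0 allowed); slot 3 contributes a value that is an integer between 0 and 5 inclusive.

2

The generating function for the choices is (1 + x⁴)·(1 + x⁴ + x⁸)·(1 + x + x² + x³ + x⁴ + x⁵); the count is [x⁶].
(1 + x⁴) has coefficients 1,0,0,0,1 for degrees 0…4.
(1 + x⁴ + x⁸) has coefficients 1,0,0,0,1,0,0 for degrees 0…6.
Finally multiplying by (1 + x + x² + x³ + x⁴ + x⁵), the product of all factors after the first has coefficients 1,1,1,1,2,2,1 for degrees 0…6.
[x⁶] = 1·1 + 1·1 = 2.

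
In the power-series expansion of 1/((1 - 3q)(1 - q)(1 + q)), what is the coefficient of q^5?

The denominator gives the recurrence a_n = 3a_(n−1) + a_(n−2) − 3a_(n−3) for n ≥ 3; the numerator fixes a_0 = 1, a_1 = 3, a_2 = 10.
Iterating: 1, 3, 10, 30, 91, 273, so a_5 = 273.

273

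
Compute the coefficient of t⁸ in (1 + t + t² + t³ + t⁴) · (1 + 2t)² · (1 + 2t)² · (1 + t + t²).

(1 + t + t² + t³ + t⁴) has coefficients 1,1,1,1,1 for degrees 0…4.
(1 + 2t)² has coefficients 1,4,4,0,0,0,0,0,0 for degrees 0…8.
Multiplying by (1 + 2t)² gives running coefficients 1,8,24,32,16,0,0,0,0 for degrees 0…8.
Finally multiplying by (1 + t + t²), the product of all factors after the first has coefficients 1,9,33,64,72,48,16,0,0 for degrees 0…8.
[t⁸] = 1·0 + 1·0 + 1·16 + 1·48 + 1·72 = 136.

136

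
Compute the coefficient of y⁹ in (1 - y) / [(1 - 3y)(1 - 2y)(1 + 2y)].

Partial fractions give a closed form: a_n = (6/5)·3^n + (-1/2)·2^n + (3/10)·(-2)^n.
At n = 9: a_9 = 23210.

23210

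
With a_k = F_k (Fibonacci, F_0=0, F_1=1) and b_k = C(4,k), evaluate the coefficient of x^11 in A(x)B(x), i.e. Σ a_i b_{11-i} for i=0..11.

610

This is [x^11] in the product of the two ordinary generating functions.
Σ = 0·0 + 1·0 + 1·0 + 2·0 + 3·0 + 5·0 + 8·0 + 13·1 + 21·4 + 34·6 + 55·4 + 89·1 = 610.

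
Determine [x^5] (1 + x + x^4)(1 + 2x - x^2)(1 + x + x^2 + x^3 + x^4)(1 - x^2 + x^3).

7

(1 + x + x^4) has coefficients 1,1,0,0,1 for degrees 0…4.
(1 + 2x - x^2) has coefficients 1,2,-1,0,0,0 for degrees 0…5.
Multiplying by (1 + x + x^2 + x^3 + x^4) gives running coefficients 1,3,2,2,2,1 for degrees 0…5.
Finally multiplying by (1 - x^2 + x^3), the product of all factors after the first has coefficients 1,3,1,0,3,1 for degrees 0…5.
[x^5] = 1·1 + 1·3 + 1·3 = 7.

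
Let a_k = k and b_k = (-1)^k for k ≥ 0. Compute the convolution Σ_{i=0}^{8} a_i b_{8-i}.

4

Write out a_i and b_{8-i} for i = 0,…,8 and sum the products.
Σ = 0·1 + 1·(-1) + 2·1 + 3·(-1) + 4·1 + 5·(-1) + 6·1 + 7·(-1) + 8·1 = 4.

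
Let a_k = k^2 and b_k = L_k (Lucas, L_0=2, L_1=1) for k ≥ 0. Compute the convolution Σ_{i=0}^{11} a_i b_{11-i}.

3344

This is [x^11] in the product of the two ordinary generating functions.
Σ = 0·199 + 1·123 + 4·76 + 9·47 + 16·29 + 25·18 + 36·11 + 49·7 + 64·4 + 81·3 + 100·1 + 121·2 = 3344.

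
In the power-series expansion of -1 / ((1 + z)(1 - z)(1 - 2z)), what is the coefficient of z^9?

The denominator gives the recurrence a_n = 2a_(n−1) + a_(n−2) − 2a_(n−3) for n ≥ 3; the numerator fixes a_0 = -1, a_1 = -2, a_2 = -5.
Iterating: -1, -2, -5, -10, -21, -42, -85, -170, -341, -682, so a_9 = -682.

-682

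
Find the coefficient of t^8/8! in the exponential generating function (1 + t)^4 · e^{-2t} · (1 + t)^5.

63616

The EGF product rule gives c_8 = Σ_{k_1+k_2+k_3=8} C(8; k_1,k_2,k_3) · ∏ g_i(k_i), where (1+t)^4 gives the falling factorial (4)_k; e^{-2t} gives (-2)^k; (1+t)^5 gives the falling factorial (5)_k.
g_1(k) for k = 0…8: 1, 4, 12, 24, 24, 0, 0, 0, 0.
g_2(k) for k = 0…8: 1, -2, 4, -8, 16, -32, 64, -128, 256.
g_3(k) for k = 0…8: 1, 5, 20, 60, 120, 120, 0, 0, 0.
First combine the last two factors: h(k) = Σ_j C(k,j)·g_2(j)·g_3(k−j) for k = 0…8: 1, 3, 4, -8, -24, 88, 64, -1248, 4096.
c_8 = Σ_k C(8,k)·g_1(k)·h(8−k) = 1·1·4096 + 8·4·(-1248) + 28·12·64 + 56·24·88 + 70·24·(-24) = 4096 − 39936 + 21504 + 118272 − 40320 = 63616.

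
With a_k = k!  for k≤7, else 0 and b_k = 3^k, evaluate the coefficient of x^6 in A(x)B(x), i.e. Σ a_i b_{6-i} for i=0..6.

The convolution is the t^6 coefficient of A(t)B(t).
Σ = 1·729 + 1·243 + 2·81 + 6·27 + 24·9 + 120·3 + 720·1 = 2592.

2592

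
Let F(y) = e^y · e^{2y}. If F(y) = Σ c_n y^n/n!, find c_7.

The EGF product rule gives c_7 = Σ_{k_1+k_2=7} C(7; k_1,k_2) · ∏ g_i(k_i), where e^y gives (1)^k; e^{2y} gives (2)^k.
g_1(k) for k = 0…7: 1, 1, 1, 1, 1, 1, 1, 1.
g_2(k) for k = 0…7: 1, 2, 4, 8, 16, 32, 64, 128.
c_7 = Σ_k C(7,k)·g_1(k)·g_2(7−k) = 1·1·128 + 7·1·64 + 21·1·32 + 35·1·16 + 35·1·8 + 21·1·4 + 7·1·2 + 1·1·1 = 128 + 448 + 672 + 560 + 280 + 84 + 14 + 1 = 2187.

2187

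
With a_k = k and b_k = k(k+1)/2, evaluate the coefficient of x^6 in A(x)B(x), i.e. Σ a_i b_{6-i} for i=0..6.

This is [x^6] in the product of the two ordinary generating functions.
Σ = 0·21 + 1·15 + 2·10 + 3·6 + 4·3 + 5·1 + 6·0 = 70.

70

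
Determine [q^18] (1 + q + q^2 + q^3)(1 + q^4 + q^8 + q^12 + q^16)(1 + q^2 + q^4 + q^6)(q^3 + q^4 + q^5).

12

(1 + q + q^2 + q^3) has coefficients 1,1,1,1 for degrees 0…3.
(1 + q^4 + q^8 + q^12 + q^16) has coefficients 1,0,0,0,1,0,0,0,1,0,0,0,1,0,0,0,1,0,0 for degrees 0…18.
Multiplying by (1 + q^2 + q^4 + q^6) gives running coefficients 1,0,1,0,2,0,2,0,2,0,2,0,2,0,2,0,2,0,2 for degrees 0…18.
Finally multiplying by (q^3 + q^4 + q^5), the product of all factors after the first has coefficients 0,0,0,1,1,2,1,3,2,4,2,4,2,4,2,4,2,4,2 for degrees 0…18.
[q^18] = 1·2 + 1·4 + 1·2 + 1·4 = 12.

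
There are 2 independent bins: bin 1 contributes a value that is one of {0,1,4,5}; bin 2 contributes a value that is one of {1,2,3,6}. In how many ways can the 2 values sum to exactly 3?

The generating function for the choices is (1 + t + t^4 + t^5)·(t + t^2 + t^3 + t^6); the count is [t^3].
(1 + t + t^4 + t^5) has coefficients 1,1,0,0 for degrees 0…3.
(t + t^2 + t^3 + t^6) has coefficients 0,1,1,1 for degrees 0…3.
[t^3] = 1·1 + 1·1 = 2.

2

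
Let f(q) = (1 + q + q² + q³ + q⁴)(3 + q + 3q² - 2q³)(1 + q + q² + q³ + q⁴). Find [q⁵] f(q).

(1 + q + q² + q³ + q⁴) has coefficients 1,1,1,1,1 for degrees 0…4.
(3 + q + 3q² - 2q³) has coefficients 3,1,3,-2,0,0 for degrees 0…5.
Finally multiplying by (1 + q + q² + q³ + q⁴), the product of all factors after the first has coefficients 3,4,7,5,5,2 for degrees 0…5.
[q⁵] = 1·2 + 1·5 + 1·5 + 1·7 + 1·4 = 23.

23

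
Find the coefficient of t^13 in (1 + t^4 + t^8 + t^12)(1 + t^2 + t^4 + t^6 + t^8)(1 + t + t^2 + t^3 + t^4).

(1 + t^4 + t^8 + t^12) has coefficients 1,0,0,0,1,0,0,0,1,0,0,0,1 for degrees 0…12.
(1 + t^2 + t^4 + t^6 + t^8) has coefficients 1,0,1,0,1,0,1,0,1,0,0,0,0,0 for degrees 0…13.
Finally multiplying by (1 + t + t^2 + t^3 + t^4), the product of all factors after the first has coefficients 1,1,2,2,3,2,3,2,3,2,2,1,1,0 for degrees 0…13.
[t^13] = 1·0 + 1·2 + 1·2 + 1·1 = 5.

5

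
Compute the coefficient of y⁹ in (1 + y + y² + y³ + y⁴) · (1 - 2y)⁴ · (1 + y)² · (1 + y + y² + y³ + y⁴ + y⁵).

-8

(1 + y + y² + y³ + y⁴) has coefficients 1,1,1,1,1 for degrees 0…4.
(1 - 2y)⁴ has coefficients 1,-8,24,-32,16,0,0,0,0,0 for degrees 0…9.
Multiplying by (1 + y)² gives running coefficients 1,-6,9,8,-24,0,16,0,0,0 for degrees 0…9.
Finally multiplying by (1 + y + y² + y³ + y⁴ + y⁵), the product of all factors after the first has coefficients 1,-5,4,12,-12,-12,3,9,0,-8 for degrees 0…9.
[y⁹] = 1·(-8) + 1·0 + 1·9 + 1·3 + 1·(-12) = -8.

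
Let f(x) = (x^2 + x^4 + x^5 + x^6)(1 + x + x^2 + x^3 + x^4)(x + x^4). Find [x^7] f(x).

(x^2 + x^4 + x^5 + x^6) has coefficients 0,0,1,0,1,1,1 for degrees 0…6.
(1 + x + x^2 + x^3 + x^4) has coefficients 1,1,1,1,1,0,0,0 for degrees 0…7.
Finally multiplying by (x + x^4), the product of all factors after the first has coefficients 0,1,1,1,2,2,1,1 for degrees 0…7.
[x^7] = 1·2 + 1·1 + 1·1 + 1·1 = 5.

5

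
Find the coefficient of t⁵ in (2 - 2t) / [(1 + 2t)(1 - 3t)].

156

The denominator gives the recurrence a_n = a_(n−1) + 6a_(n−2) for n ≥ 2; the numerator fixes a_0 = 2, a_1 = 0.
Iterating: 2, 0, 12, 12, 84, 156, so a_5 = 156.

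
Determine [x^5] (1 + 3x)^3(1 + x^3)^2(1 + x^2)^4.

224

(1 + 3x)^3 has coefficients 1,9,27,27 for degrees 0…3.
(1 + x^3)^2 has coefficients 1,0,0,2,0,0 for degrees 0…5.
Finally multiplying by (1 + x^2)^4, the product of all factors after the first has coefficients 1,0,4,2,6,8 for degrees 0…5.
[x^5] = 1·8 + 9·6 + 27·2 + 27·4 = 224.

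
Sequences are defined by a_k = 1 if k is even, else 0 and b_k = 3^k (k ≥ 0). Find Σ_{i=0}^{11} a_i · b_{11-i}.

The convolution is the x^11 coefficient of A(x)B(x).
Σ = 1·177147 + 0·59049 + 1·19683 + 0·6561 + 1·2187 + 0·729 + 1·243 + 0·81 + 1·27 + 0·9 + 1·3 + 0·1 = 199290.

199290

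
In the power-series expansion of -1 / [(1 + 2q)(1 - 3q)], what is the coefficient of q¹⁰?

-35839

Partial fractions give a closed form: a_n = (-2/5)·(-2)^n + (-3/5)·3^n.
At n = 10: a_10 = -35839.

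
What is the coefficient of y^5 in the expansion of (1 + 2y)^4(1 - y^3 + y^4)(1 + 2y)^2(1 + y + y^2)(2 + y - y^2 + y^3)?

(1 + 2y)^4 has coefficients 1,8,24,32,16 for degrees 0…4.
(1 - y^3 + y^4) has coefficients 1,0,0,-1,1,0 for degrees 0…5.
Multiplying by (1 + 2y)^2 gives running coefficients 1,4,4,-1,-3,0 for degrees 0…5.
Multiplying by (1 + y + y^2) gives running coefficients 1,5,9,7,0,-4 for degrees 0…5.
Finally multiplying by (2 + y - y^2 + y^3), the product of all factors after the first has coefficients 2,11,22,19,3,-6 for degrees 0…5.
[y^5] = 1·(-6) + 8·3 + 24·19 + 32·22 + 16·11 = 1354.

1354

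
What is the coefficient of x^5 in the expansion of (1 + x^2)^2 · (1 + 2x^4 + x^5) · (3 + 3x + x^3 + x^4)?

(1 + x^2)^2 has coefficients 1,0,2,0,1 for degrees 0…4.
(1 + 2x^4 + x^5) has coefficients 1,0,0,0,2,1 for degrees 0…5.
Finally multiplying by (3 + 3x + x^3 + x^4), the product of all factors after the first has coefficients 3,3,0,1,7,9 for degrees 0…5.
[x^5] = 1·9 + 2·1 + 1·3 = 14.

14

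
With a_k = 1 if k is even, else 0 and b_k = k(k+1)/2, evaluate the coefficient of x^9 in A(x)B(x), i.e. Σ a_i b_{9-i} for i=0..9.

95

Write out a_i and b_{9-i} for i = 0,…,9 and sum the products.
Σ = 1·45 + 0·36 + 1·28 + 0·21 + 1·15 + 0·10 + 1·6 + 0·3 + 1·1 + 0·0 = 95.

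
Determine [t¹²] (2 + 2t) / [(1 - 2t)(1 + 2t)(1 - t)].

13652

The denominator gives the recurrence a_n = a_(n−1) + 4a_(n−2) − 4a_(n−3) for n ≥ 3; the numerator fixes a_0 = 2, a_1 = 4, a_2 = 12.
Iterating: 2, 4, 12, 20, 52, 84, 212, 340, 852, 1364, 3412, 5460, 13652, so a_12 = 13652.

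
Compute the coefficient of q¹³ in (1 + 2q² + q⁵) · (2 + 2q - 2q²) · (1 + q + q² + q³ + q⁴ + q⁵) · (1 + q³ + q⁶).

(1 + 2q² + q⁵) has coefficients 1,0,2,0,0,1 for degrees 0…5.
(2 + 2q - 2q²) has coefficients 2,2,-2,0,0,0,0,0,0,0,0,0,0,0 for degrees 0…13.
Multiplying by (1 + q + q² + q³ + q⁴ + q⁵) gives running coefficients 2,4,2,2,2,2,0,-2,0,0,0,0,0,0 for degrees 0…13.
Finally multiplying by (1 + q³ + q⁶), the product of all factors after the first has coefficients 2,4,2,4,6,4,4,4,4,2,0,2,0,-2 for degrees 0…13.
[q¹³] = 1·(-2) + 2·2 + 1·4 = 6.

6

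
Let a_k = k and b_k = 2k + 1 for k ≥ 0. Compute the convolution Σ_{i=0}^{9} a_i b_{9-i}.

The convolution is the t^9 coefficient of A(t)B(t).
Σ = 0·19 + 1·17 + 2·15 + 3·13 + 4·11 + 5·9 + 6·7 + 7·5 + 8·3 + 9·1 = 285.

285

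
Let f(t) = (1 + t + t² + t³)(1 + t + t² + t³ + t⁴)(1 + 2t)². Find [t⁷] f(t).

21

(1 + t + t² + t³) has coefficients 1,1,1,1 for degrees 0…3.
(1 + t + t² + t³ + t⁴) has coefficients 1,1,1,1,1,0,0,0 for degrees 0…7.
Finally multiplying by (1 + 2t)², the product of all factors after the first has coefficients 1,5,9,9,9,8,4,0 for degrees 0…7.
[t⁷] = 1·0 + 1·4 + 1·8 + 1·9 = 21.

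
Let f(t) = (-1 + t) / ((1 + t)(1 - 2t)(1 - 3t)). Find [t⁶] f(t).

Partial fractions give a closed form: a_n = (-1/6)·(-1)^n + (2/3)·2^n + (-3/2)·3^n.
At n = 6: a_6 = -1051.

-1051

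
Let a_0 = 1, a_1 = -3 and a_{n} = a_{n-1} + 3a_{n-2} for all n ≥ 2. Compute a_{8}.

The ordinary generating function has denominator 1 - x - 3x^2.
Iterating the recurrence: a_0,…,a_{8} = 1, -3, 0, -9, -9, -36, -63, -171, -360.

-360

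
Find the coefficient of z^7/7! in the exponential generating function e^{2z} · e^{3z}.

78125

The EGF product rule gives c_7 = Σ_{k_1+k_2=7} C(7; k_1,k_2) · ∏ g_i(k_i), where e^{2z} gives (2)^k; e^{3z} gives (3)^k.
g_1(k) for k = 0…7: 1, 2, 4, 8, 16, 32, 64, 128.
g_2(k) for k = 0…7: 1, 3, 9, 27, 81, 243, 729, 2187.
c_7 = Σ_k C(7,k)·g_1(k)·g_2(7−k) = 1·1·2187 + 7·2·729 + 21·4·243 + 35·8·81 + 35·16·27 + 21·32·9 + 7·64·3 + 1·128·1 = 2187 + 10206 + 20412 + 22680 + 15120 + 6048 + 1344 + 128 = 78125.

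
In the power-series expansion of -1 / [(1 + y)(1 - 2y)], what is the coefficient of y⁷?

-85

Partial fractions give a closed form: a_n = (-1/3)·(-1)^n + (-2/3)·2^n.
At n = 7: a_7 = -85.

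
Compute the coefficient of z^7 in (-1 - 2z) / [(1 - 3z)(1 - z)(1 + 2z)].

-3280

Partial fractions give a closed form: a_n = (-3/2)·3^n + (1/2)·1^n.
At n = 7: a_7 = -3280.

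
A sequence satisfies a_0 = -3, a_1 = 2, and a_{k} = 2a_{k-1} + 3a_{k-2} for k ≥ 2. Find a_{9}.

-4918

The ordinary generating function has denominator 1 - 2t - 3t^2.
Iterating the recurrence: a_0,…,a_{9} = -3, 2, -5, -4, -23, -58, -185, -544, -1643, -4918.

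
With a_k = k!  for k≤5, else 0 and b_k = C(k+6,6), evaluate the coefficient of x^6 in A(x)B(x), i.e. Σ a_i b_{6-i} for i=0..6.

The convolution is the t^6 coefficient of A(t)B(t).
Σ = 1·924 + 1·462 + 2·210 + 6·84 + 24·28 + 120·7 + 0·1 = 3822.

3822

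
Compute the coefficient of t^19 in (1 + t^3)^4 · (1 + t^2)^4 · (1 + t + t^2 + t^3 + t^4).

(1 + t^3)^4 has coefficients 1,0,0,4,0,0,6,0,0,4,0,0,1 for degrees 0…12.
(1 + t^2)^4 has coefficients 1,0,4,0,6,0,4,0,1,0,0,0,0,0,0,0,0,0,0,0 for degrees 0…19.
Finally multiplying by (1 + t + t^2 + t^3 + t^4), the product of all factors after the first has coefficients 1,1,5,5,11,10,14,10,11,5,5,1,1,0,0,0,0,0,0,0 for degrees 0…19.
[t^19] = 1·0 + 4·0 + 6·0 + 4·5 + 1·10 = 30.

30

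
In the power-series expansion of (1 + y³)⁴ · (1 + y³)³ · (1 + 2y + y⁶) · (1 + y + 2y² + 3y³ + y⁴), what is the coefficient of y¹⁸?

294

(1 + y³)⁴ has coefficients 1,0,0,4,0,0,6,0,0,4,0,0,1 for degrees 0…12.
(1 + y³)³ has coefficients 1,0,0,3,0,0,3,0,0,1,0,0,0,0,0,0,0,0,0 for degrees 0…18.
Multiplying by (1 + 2y + y⁶) gives running coefficients 1,2,0,3,6,0,4,6,0,4,2,0,3,0,0,1,0,0,0 for degrees 0…18.
Finally multiplying by (1 + y + 2y² + 3y³ + y⁴), the product of all factors after the first has coefficients 1,3,4,10,16,14,25,31,20,28,28,16,19,13,8,10,4,2,3 for degrees 0…18.
[y¹⁸] = 1·3 + 4·10 + 6·19 + 4·28 + 1·25 = 294.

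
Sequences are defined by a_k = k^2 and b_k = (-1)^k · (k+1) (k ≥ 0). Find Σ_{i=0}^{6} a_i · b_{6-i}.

12

The convolution is the t^6 coefficient of A(t)B(t).
Σ = 0·7 + 1·(-6) + 4·5 + 9·(-4) + 16·3 + 25·(-2) + 36·1 = 12.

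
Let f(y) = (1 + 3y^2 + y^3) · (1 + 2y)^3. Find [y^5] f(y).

(1 + 3y^2 + y^3) has coefficients 1,0,3,1 for degrees 0…3.
(1 + 2y)^3 has coefficients 1,6,12,8,0,0 for degrees 0…5.
[y^5] = 1·0 + 3·8 + 1·12 = 36.

36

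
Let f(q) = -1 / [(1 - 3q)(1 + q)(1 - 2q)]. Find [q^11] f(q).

-395850

The denominator gives the recurrence a_n = 4a_(n−1) − a_(n−2) − 6a_(n−3) for n ≥ 3; the numerator fixes a_0 = -1, a_1 = -4, a_2 = -15.
Iterating: -1, -4, -15, -50, -161, -504, -1555, -4750, -14421, -43604, -131495, -395850, so a_11 = -395850.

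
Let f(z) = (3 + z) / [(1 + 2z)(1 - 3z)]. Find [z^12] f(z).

Partial fractions give a closed form: a_n = (1)·(-2)^n + (2)·3^n.
At n = 12: a_12 = 1066978.

1066978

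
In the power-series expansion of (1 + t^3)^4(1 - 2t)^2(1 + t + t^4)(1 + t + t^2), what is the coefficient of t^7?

8

(1 + t^3)^4 has coefficients 1,0,0,4,0,0,6,0 for degrees 0…7.
(1 - 2t)^2 has coefficients 1,-4,4,0,0,0,0,0 for degrees 0…7.
Multiplying by (1 + t + t^4) gives running coefficients 1,-3,0,4,1,-4,4,0 for degrees 0…7.
Finally multiplying by (1 + t + t^2), the product of all factors after the first has coefficients 1,-2,-2,1,5,1,1,0 for degrees 0…7.
[t^7] = 1·0 + 4·5 + 6·(-2) = 8.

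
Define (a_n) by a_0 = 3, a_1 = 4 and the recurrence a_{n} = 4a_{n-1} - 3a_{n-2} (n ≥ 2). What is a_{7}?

1096

The ordinary generating function has denominator 1 - 4x + 3x^2.
Iterating the recurrence: a_0,…,a_{7} = 3, 4, 7, 16, 43, 124, 367, 1096.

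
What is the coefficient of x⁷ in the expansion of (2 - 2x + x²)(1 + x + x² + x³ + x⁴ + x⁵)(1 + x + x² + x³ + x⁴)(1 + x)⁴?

63

(2 - 2x + x²) has coefficients 2,-2,1 for degrees 0…2.
(1 + x + x² + x³ + x⁴ + x⁵) has coefficients 1,1,1,1,1,1,0,0 for degrees 0…7.
Multiplying by (1 + x + x² + x³ + x⁴) gives running coefficients 1,2,3,4,5,5,4,3 for degrees 0…7.
Finally multiplying by (1 + x)⁴, the product of all factors after the first has coefficients 1,6,17,32,48,63,73,73 for degrees 0…7.
[x⁷] = 2·73 − 2·73 + 1·63 = 63.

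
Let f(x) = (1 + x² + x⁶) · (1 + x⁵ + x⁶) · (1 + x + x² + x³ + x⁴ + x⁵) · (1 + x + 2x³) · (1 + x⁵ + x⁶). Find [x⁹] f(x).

30

(1 + x² + x⁶) has coefficients 1,0,1,0,0,0,1 for degrees 0…6.
(1 + x⁵ + x⁶) has coefficients 1,0,0,0,0,1,1,0,0,0 for degrees 0…9.
Multiplying by (1 + x + x² + x³ + x⁴ + x⁵) gives running coefficients 1,1,1,1,1,2,2,2,2,2 for degrees 0…9.
Multiplying by (1 + x + 2x³) gives running coefficients 1,2,2,4,4,5,6,6,8,8 for degrees 0…9.
Finally multiplying by (1 + x⁵ + x⁶), the product of all factors after the first has coefficients 1,2,2,4,4,6,9,10,14,16 for degrees 0…9.
[x⁹] = 1·16 + 1·10 + 1·4 = 30.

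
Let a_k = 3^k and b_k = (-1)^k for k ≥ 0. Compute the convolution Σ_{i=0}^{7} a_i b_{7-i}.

The convolution is the x^7 coefficient of A(x)B(x).
Σ = 1·(-1) + 3·1 + 9·(-1) + 27·1 + 81·(-1) + 243·1 + 729·(-1) + 2187·1 = 1640.

1640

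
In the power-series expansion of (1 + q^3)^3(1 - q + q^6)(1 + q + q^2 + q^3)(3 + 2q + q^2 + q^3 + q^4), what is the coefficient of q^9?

(1 + q^3)^3 has coefficients 1,0,0,3,0,0,3,0,0,1 for degrees 0…9.
(1 - q + q^6) has coefficients 1,-1,0,0,0,0,1,0,0,0 for degrees 0…9.
Multiplying by (1 + q + q^2 + q^3) gives running coefficients 1,0,0,0,-1,0,1,1,1,1 for degrees 0…9.
Finally multiplying by (3 + 2q + q^2 + q^3 + q^4), the product of all factors after the first has coefficients 3,2,1,1,-2,-2,2,4,5,7 for degrees 0…9.
[q^9] = 1·7 + 3·2 + 3·1 + 1·3 = 19.

19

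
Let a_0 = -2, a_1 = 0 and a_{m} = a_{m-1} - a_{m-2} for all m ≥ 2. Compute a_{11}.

The ordinary generating function has denominator 1 - z + z^2.
Iterating the recurrence: a_0,…,a_{11} = -2, 0, 2, 2, 0, -2, -2, 0, 2, 2, 0, -2.

-2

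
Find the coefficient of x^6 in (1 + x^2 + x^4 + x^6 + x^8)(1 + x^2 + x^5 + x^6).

(1 + x^2 + x^4 + x^6 + x^8) has coefficients 1,0,1,0,1,0,1 for degrees 0…6.
(1 + x^2 + x^5 + x^6) has coefficients 1,0,1,0,0,1,1 for degrees 0…6.
[x^6] = 1·1 + 1·0 + 1·1 + 1·1 = 3.

3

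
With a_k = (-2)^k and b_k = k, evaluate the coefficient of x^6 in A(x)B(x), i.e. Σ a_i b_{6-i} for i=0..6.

Write out a_i and b_{6-i} for i = 0,…,6 and sum the products.
Σ = 1·6 − 2·5 + 4·4 − 8·3 + 16·2 − 32·1 + 64·0 = -12.

-12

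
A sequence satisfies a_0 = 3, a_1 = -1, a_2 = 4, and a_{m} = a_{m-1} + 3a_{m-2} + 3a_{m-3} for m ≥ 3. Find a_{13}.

The ordinary generating function has denominator 1 - z - 3z^2 - 3z^3.
Iterating the recurrence: a_0,…,a_{13} = 3, -1, 4, 10, 19, 61, 148, 388, 1015, 2623, 6832, 17746, 46111, 119845.

119845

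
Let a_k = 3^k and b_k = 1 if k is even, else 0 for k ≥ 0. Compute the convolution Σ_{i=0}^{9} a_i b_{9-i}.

22143

The convolution is the t^9 coefficient of A(t)B(t).
Σ = 1·0 + 3·1 + 9·0 + 27·1 + 81·0 + 243·1 + 729·0 + 2187·1 + 6561·0 + 19683·1 = 22143.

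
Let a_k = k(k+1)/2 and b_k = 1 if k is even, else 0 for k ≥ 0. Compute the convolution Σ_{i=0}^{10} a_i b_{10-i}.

125

Write out a_i and b_{10-i} for i = 0,…,10 and sum the products.
Σ = 0·1 + 1·0 + 3·1 + 6·0 + 10·1 + 15·0 + 21·1 + 28·0 + 36·1 + 45·0 + 55·1 = 125.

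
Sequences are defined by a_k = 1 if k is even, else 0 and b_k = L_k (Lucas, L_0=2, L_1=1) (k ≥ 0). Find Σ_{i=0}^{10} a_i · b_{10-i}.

200

Write out a_i and b_{10-i} for i = 0,…,10 and sum the products.
Σ = 1·123 + 0·76 + 1·47 + 0·29 + 1·18 + 0·11 + 1·7 + 0·4 + 1·3 + 0·1 + 1·2 = 200.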